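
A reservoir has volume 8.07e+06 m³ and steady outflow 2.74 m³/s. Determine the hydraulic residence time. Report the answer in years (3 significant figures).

Q = 2.74 m³/s × 3.156e+07 s/yr = 8.647e+07 m³/yr.
Hydraulic residence time τ = V/Q = 8.07e+06/8.647e+07 = 0.09333 yr.

0.0933 yr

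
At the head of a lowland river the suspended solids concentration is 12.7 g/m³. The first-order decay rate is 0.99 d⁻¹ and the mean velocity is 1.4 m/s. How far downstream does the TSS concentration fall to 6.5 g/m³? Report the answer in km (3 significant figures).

From C = C₀·e^(−kt), t = ln(C₀/C)/k = ln(12.7/6.5)/0.99 = 0.6698/0.99 = 0.6766 d.
Distance = v·t = 1.4 m/s × 5.846e+04 s = 8.184e+04 m = 81.84 km.

81.8 km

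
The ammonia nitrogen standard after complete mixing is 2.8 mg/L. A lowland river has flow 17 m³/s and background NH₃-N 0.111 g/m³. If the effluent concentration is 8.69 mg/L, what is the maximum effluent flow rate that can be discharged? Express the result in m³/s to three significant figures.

7.76 m³/s

Mass balance at complete mixing: C_std·(Q_w + Q_r) = Q_w·C_e + Q_r·C_b.
Rearranging, Q_w = Q_r·(C_std − C_b)/(C_e − C_std) = 17·(2.8 − 0.111) / (8.69 − 2.8) = 7.761 m³/s.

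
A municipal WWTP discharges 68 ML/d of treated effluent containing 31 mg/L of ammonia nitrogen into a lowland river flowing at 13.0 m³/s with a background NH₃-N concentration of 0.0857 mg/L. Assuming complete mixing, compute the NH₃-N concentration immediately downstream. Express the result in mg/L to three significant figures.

1.85 mg/L

68 ML/d = 0.787 m³/s.
Conservation of mass across the mixing zone: C = (0.787·31 + 13·0.0857) / (0.787 + 13) = 25.51/13.79 = 1.85 mg/L.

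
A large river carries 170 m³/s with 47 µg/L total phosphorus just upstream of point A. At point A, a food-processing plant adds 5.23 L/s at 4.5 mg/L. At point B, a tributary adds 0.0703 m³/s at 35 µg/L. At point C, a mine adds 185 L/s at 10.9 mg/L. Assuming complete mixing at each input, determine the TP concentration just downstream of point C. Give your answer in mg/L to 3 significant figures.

47 µg/L = 0.047 mg/L.
5.23 L/s = 0.00523 m³/s.
After input A: C = (170·0.047 + 0.00523·4.5) / 170 = 0.04714 mg/L.
35 µg/L = 0.035 mg/L.
After input B: C = (170·0.04714 + 0.0703·0.035) / 170.1 = 0.04713 mg/L.
185 L/s = 0.185 m³/s.
After input C: C = (170.1·0.04713 + 0.185·10.9) / 170.3 = 0.05892 mg/L.

0.0589 mg/L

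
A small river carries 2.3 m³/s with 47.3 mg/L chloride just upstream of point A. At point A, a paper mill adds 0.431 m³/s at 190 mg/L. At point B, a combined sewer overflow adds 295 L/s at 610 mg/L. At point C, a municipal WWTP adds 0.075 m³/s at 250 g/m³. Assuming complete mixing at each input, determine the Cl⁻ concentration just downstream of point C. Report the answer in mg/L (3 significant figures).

126 mg/L

After input A: C = (2.3·47.3 + 0.431·190) / 2.731 = 69.82 mg/L.
295 L/s = 0.295 m³/s.
After input B: C = (2.731·69.82 + 0.295·610) / 3.026 = 122.5 mg/L.
After input C: C = (3.026·122.5 + 0.075·250) / 3.101 = 125.6 mg/L.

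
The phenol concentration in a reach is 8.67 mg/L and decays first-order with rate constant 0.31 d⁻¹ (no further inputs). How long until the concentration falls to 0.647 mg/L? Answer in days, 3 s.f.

8.37 d

t = ln(C₀/C)/k = ln(8.67/0.647)/0.31 = 2.595/0.31 = 8.372 d.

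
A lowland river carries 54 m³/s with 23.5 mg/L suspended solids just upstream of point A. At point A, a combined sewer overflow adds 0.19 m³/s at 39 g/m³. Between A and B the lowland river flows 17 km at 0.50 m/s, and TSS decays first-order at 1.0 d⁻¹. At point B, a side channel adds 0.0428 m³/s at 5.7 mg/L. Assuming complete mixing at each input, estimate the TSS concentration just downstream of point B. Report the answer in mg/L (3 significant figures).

15.9 mg/L

After input A: C = (54·23.5 + 0.19·39) / 54.19 = 23.55 mg/L.
Over the 17 km reach to input B (t = 3.4e+04 s = 0.3935 d), decay gives C = 23.55·exp(−1.0·0.3935) = 15.89 mg/L.
After input B: C = (54.19·15.89 + 0.0428·5.7) / 54.23 = 15.88 mg/L.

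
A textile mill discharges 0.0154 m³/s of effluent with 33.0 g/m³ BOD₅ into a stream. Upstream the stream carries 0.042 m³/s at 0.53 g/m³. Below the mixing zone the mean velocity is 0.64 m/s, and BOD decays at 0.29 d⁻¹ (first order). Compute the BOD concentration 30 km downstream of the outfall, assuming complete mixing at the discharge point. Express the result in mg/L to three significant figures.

7.90 mg/L

After complete mixing, C₀ = (0.0154·33 + 0.042·0.53) / 0.0574 = 9.241 mg/L.
Travel time t = 3e+04 m / 0.64 m/s = 4.688e+04 s = 0.5425 d.
C = 9.241·exp(−0.29·0.5425) = 9.241·0.8544 = 7.896 mg/L.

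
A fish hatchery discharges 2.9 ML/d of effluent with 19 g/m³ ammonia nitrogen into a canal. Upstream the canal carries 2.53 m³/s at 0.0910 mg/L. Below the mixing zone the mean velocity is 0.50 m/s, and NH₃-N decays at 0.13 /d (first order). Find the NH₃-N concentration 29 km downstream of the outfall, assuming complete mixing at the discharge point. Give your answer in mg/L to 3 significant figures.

0.310 mg/L

2.9 ML/d = 0.03356 m³/s.
After complete mixing, C₀ = (0.03356·19 + 2.53·0.091) / 2.564 = 0.3386 mg/L.
Travel time t = 2.9e+04 m / 0.50 m/s = 5.8e+04 s = 0.6713 d.
C = 0.3386·exp(−0.13·0.6713) = 0.3386·0.9164 = 0.3103 mg/L.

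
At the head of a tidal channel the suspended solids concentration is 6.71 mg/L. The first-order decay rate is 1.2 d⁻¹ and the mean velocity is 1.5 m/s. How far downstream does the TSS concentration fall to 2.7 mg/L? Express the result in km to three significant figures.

98.3 km

From C = C₀·e^(−kt), t = ln(C₀/C)/k = ln(6.71/2.7)/1.2 = 0.9103/1.2 = 0.7586 d.
Distance = v·t = 1.5 m/s × 6.554e+04 s = 9.832e+04 m = 98.32 km.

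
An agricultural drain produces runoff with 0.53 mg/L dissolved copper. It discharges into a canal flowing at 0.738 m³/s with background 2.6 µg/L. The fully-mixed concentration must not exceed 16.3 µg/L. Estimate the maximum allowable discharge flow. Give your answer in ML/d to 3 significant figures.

2.6 µg/L = 0.0026 mg/L.
16.3 µg/L = 0.0163 mg/L.
Mass balance at complete mixing: C_std·(Q_w + Q_r) = Q_w·C_e + Q_r·C_b.
Rearranging, Q_w = Q_r·(C_std − C_b)/(C_e − C_std) = 0.738·(0.0163 − 0.0026) / (0.53 − 0.0163) = 0.01968 m³/s.
= 1.701 ML/d.

1.70 ML/d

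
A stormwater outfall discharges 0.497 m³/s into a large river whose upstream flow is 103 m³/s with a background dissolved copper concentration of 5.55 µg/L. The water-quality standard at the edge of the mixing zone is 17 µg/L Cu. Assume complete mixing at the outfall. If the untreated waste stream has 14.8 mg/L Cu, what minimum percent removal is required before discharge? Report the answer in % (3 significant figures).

83.9 %

5.55 µg/L = 0.00555 mg/L.
17 µg/L = 0.017 mg/L.
Mass balance: 0.017·103.5 = 0.497·Cₑ + 103·0.00555.
Cₑ = (1.759 − 0.5716) / 0.497 = 2.39 mg/L.
Required removal = 1 − 2.39/14.8 = 83.85 %.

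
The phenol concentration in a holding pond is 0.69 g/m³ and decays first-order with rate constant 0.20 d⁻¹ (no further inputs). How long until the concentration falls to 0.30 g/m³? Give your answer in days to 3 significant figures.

4.16 d

t = ln(C₀/C)/k = ln(0.69/0.30)/0.20 = 0.8329/0.20 = 4.165 d.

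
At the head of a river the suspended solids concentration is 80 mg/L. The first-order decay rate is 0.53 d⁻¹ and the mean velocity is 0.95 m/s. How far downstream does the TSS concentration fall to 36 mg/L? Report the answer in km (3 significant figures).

124 km

From C = C₀·e^(−kt), t = ln(C₀/C)/k = ln(80/36)/0.53 = 0.7985/0.53 = 1.507 d.
Distance = v·t = 0.95 m/s × 1.302e+05 s = 1.237e+05 m = 123.7 km.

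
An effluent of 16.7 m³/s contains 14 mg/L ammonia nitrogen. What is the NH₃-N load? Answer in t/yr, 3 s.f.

Mass flux = Q·C = 16.7 m³/s × 14 g/m³ = 233.8 g/s.
= 233.8 g/s × 31.56 = 7378 t/yr.

7380 t/yr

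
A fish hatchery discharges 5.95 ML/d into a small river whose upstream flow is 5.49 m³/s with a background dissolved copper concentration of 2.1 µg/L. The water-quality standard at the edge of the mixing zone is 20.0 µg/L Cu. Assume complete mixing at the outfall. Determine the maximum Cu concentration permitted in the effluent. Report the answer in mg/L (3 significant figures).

1.45 mg/L

5.95 ML/d = 0.06887 m³/s.
2.1 µg/L = 0.0021 mg/L.
20.0 µg/L = 0.02 mg/L.
Mass balance: 0.02·5.559 = 0.06887·Cₑ + 5.49·0.0021.
Cₑ = (0.1112 − 0.01153) / 0.06887 = 1.447 mg/L.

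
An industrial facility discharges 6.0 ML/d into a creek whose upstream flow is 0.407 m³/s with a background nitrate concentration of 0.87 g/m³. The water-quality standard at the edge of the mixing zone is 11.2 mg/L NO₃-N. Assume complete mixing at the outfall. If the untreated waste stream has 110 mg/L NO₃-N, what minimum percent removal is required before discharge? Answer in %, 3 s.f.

34.8 %

6.0 ML/d = 0.06944 m³/s.
Mass balance: 11.2·0.4764 = 0.06944·Cₑ + 0.407·0.87.
Cₑ = (5.336 − 0.3541) / 0.06944 = 71.74 mg/L.
Required removal = 1 − 71.74/110 = 34.78 %.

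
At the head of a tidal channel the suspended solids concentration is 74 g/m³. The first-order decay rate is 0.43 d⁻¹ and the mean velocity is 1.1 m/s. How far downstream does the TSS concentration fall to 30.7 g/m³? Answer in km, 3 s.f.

194 km

From C = C₀·e^(−kt), t = ln(C₀/C)/k = ln(74/30.7)/0.43 = 0.8798/0.43 = 2.046 d.
Distance = v·t = 1.1 m/s × 1.768e+05 s = 1.945e+05 m = 194.5 km.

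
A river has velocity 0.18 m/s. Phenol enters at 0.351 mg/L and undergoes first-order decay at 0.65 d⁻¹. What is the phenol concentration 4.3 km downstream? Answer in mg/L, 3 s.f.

Travel time t = 4.3 km / 0.18 m/s = 4300/0.18 = 2.389e+04 s = 0.2765 d.
First-order decay: C = 0.351·exp(−0.65·0.2765) = 0.351·0.8355 = 0.2933 mg/L.

0.293 mg/L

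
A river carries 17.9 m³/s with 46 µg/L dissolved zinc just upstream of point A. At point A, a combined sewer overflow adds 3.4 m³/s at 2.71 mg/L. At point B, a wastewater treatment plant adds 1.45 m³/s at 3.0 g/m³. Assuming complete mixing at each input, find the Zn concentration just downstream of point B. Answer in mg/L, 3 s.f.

0.632 mg/L

46 µg/L = 0.046 mg/L.
After input A: C = (17.9·0.046 + 3.4·2.71) / 21.3 = 0.4712 mg/L.
After input B: C = (21.3·0.4712 + 1.45·3) / 22.75 = 0.6324 mg/L.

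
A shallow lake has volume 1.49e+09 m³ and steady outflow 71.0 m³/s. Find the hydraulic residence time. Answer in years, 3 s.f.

0.665 yr

Q = 71.0 m³/s × 3.156e+07 s/yr = 2.241e+09 m³/yr.
Hydraulic residence time τ = V/Q = 1.49e+09/2.241e+09 = 0.665 yr.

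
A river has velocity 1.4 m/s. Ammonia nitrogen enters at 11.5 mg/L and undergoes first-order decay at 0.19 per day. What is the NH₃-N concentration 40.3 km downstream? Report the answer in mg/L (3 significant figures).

Travel time t = 40.3 km / 1.4 m/s = 4.03e+04/1.4 = 2.879e+04 s = 0.3332 d.
First-order decay: C = 11.5·exp(−0.19·0.3332) = 11.5·0.9387 = 10.79 mg/L.

10.8 mg/L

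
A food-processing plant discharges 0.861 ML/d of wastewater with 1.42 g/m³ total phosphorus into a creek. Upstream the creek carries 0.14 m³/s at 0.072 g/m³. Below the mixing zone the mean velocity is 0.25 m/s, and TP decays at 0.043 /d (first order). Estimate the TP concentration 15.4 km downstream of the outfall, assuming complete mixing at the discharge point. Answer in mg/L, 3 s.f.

0.861 ML/d = 0.009965 m³/s.
After complete mixing, C₀ = (0.009965·1.42 + 0.14·0.072) / 0.15 = 0.1616 mg/L.
Travel time t = 1.54e+04 m / 0.25 m/s = 6.16e+04 s = 0.713 d.
C = 0.1616·exp(−0.043·0.713) = 0.1616·0.9698 = 0.1567 mg/L.

0.157 mg/L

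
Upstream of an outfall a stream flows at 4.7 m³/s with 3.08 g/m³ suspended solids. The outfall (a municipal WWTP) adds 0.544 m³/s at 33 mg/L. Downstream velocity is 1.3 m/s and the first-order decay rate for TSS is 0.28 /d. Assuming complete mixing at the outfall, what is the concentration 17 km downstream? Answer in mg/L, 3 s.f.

After complete mixing, C₀ = (0.544·33 + 4.7·3.08) / 5.244 = 6.184 mg/L.
Travel time t = 1.7e+04 m / 1.3 m/s = 1.308e+04 s = 0.1514 d.
C = 6.184·exp(−0.28·0.1514) = 6.184·0.9585 = 5.927 mg/L.

5.93 mg/L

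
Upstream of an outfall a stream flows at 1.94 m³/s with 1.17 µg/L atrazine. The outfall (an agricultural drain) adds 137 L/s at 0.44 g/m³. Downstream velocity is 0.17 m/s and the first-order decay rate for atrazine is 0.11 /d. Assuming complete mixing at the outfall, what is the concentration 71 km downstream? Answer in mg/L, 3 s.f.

0.0177 mg/L

137 L/s = 0.137 m³/s.
1.17 µg/L = 0.00117 mg/L.
After complete mixing, C₀ = (0.137·0.44 + 1.94·0.00117) / 2.077 = 0.03012 mg/L.
Travel time t = 7.1e+04 m / 0.17 m/s = 4.176e+05 s = 4.834 d.
C = 0.03012·exp(−0.11·4.834) = 0.03012·0.5876 = 0.0177 mg/L.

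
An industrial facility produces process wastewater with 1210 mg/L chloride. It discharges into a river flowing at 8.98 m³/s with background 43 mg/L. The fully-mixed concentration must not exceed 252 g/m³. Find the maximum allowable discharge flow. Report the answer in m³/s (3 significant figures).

1.96 m³/s

Mass balance at complete mixing: C_std·(Q_w + Q_r) = Q_w·C_e + Q_r·C_b.
Rearranging, Q_w = Q_r·(C_std − C_b)/(C_e − C_std) = 8.98·(252 − 43) / (1210 − 252) = 1.959 m³/s.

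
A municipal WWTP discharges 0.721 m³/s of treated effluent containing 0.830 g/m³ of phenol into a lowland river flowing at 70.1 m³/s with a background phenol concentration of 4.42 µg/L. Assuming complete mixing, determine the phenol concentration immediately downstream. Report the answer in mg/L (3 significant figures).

0.0128 mg/L

4.42 µg/L = 0.00442 mg/L.
By mass balance at complete mixing, C = (0.721·0.83 + 70.1·0.00442) / (0.721 + 70.1) = 0.9083/70.82 = 0.01282 mg/L.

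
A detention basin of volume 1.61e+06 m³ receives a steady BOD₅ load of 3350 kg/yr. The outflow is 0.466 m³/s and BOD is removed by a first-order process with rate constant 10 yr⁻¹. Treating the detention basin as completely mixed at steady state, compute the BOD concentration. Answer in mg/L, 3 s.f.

0.109 mg/L

Outflow Q = 0.466 m³/s × 3.156e+07 s/yr = 1.471e+07 m³/yr.
Steady-state CSTR mass balance: W = Q·C + k·V·C, so C = W/(Q + kV).
Q + kV = 1.471e+07 + 10·1.61e+06 = 3.081e+07 m³/yr.
C = 3350/3.081e+07 = 0.0001087 kg/m³ = 0.1087 mg/L.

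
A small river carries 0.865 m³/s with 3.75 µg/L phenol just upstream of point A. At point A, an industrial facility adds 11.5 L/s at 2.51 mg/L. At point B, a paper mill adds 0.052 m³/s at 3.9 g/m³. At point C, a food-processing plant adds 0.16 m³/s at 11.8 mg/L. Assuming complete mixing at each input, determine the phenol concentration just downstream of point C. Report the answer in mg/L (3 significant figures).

1.95 mg/L

3.75 µg/L = 0.00375 mg/L.
11.5 L/s = 0.0115 m³/s.
After input A: C = (0.865·0.00375 + 0.0115·2.51) / 0.8765 = 0.03663 mg/L.
After input B: C = (0.8765·0.03663 + 0.052·3.9) / 0.9285 = 0.253 mg/L.
After input C: C = (0.9285·0.253 + 0.16·11.8) / 1.089 = 1.95 mg/L.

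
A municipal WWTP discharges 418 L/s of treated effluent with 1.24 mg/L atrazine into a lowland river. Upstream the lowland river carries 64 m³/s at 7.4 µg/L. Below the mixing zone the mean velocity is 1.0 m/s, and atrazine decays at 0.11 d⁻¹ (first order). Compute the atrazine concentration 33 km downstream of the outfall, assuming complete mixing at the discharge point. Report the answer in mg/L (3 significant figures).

418 L/s = 0.418 m³/s.
7.4 µg/L = 0.0074 mg/L.
After complete mixing, C₀ = (0.418·1.24 + 64·0.0074) / 64.42 = 0.0154 mg/L.
Travel time t = 3.3e+04 m / 1.0 m/s = 3.3e+04 s = 0.3819 d.
C = 0.0154·exp(−0.11·0.3819) = 0.0154·0.9589 = 0.01476 mg/L.

0.0148 mg/L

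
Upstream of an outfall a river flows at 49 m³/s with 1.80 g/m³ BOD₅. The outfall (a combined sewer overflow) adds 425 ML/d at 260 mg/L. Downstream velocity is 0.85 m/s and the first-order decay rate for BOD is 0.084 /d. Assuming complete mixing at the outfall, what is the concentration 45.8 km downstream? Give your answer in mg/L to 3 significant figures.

24.1 mg/L

425 ML/d = 4.919 m³/s.
After complete mixing, C₀ = (4.919·260 + 49·1.8) / 53.92 = 25.36 mg/L.
Travel time t = 4.58e+04 m / 0.85 m/s = 5.388e+04 s = 0.6236 d.
C = 25.36·exp(−0.084·0.6236) = 25.36·0.949 = 24.06 mg/L.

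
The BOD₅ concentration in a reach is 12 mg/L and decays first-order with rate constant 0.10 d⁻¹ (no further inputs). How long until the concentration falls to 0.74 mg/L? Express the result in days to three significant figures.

t = ln(C₀/C)/k = ln(12/0.74)/0.10 = 2.786/0.10 = 27.86 d.

27.9 d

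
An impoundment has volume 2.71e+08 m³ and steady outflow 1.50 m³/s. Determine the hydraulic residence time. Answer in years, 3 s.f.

Q = 1.50 m³/s × 3.156e+07 s/yr = 4.734e+07 m³/yr.
Hydraulic residence time τ = V/Q = 2.71e+08/4.734e+07 = 5.725 yr.

5.72 yr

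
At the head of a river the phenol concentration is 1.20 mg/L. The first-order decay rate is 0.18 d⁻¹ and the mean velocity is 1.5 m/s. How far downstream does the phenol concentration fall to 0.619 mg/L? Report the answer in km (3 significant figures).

477 km

From C = C₀·e^(−kt), t = ln(C₀/C)/k = ln(1.20/0.619)/0.18 = 0.662/0.18 = 3.678 d.
Distance = v·t = 1.5 m/s × 3.177e+05 s = 4.766e+05 m = 476.6 km.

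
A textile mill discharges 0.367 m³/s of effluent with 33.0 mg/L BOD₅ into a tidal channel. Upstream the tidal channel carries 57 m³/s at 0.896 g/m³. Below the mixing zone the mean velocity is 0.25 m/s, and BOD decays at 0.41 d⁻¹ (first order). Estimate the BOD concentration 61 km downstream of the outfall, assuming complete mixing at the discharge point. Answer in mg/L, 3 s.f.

0.346 mg/L

After complete mixing, C₀ = (0.367·33 + 57·0.896) / 57.37 = 1.101 mg/L.
Travel time t = 6.1e+04 m / 0.25 m/s = 2.44e+05 s = 2.824 d.
C = 1.101·exp(−0.41·2.824) = 1.101·0.3142 = 0.346 mg/L.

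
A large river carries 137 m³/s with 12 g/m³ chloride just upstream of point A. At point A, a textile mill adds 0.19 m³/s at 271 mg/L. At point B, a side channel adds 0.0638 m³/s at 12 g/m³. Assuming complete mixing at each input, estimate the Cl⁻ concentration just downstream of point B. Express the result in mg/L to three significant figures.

After input A: C = (137·12 + 0.19·271) / 137.2 = 12.36 mg/L.
After input B: C = (137.2·12.36 + 0.0638·12) / 137.3 = 12.36 mg/L.

12.4 mg/L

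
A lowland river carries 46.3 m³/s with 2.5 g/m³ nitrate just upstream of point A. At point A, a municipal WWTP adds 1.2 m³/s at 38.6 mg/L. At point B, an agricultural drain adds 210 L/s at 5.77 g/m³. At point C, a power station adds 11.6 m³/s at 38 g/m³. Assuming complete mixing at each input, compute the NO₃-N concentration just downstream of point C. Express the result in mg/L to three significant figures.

10.2 mg/L

After input A: C = (46.3·2.5 + 1.2·38.6) / 47.5 = 3.412 mg/L.
210 L/s = 0.21 m³/s.
After input B: C = (47.5·3.412 + 0.21·5.77) / 47.71 = 3.422 mg/L.
After input C: C = (47.71·3.422 + 11.6·38) / 59.31 = 10.19 mg/L.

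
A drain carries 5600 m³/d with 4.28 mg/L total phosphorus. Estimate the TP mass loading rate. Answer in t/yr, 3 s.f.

5600 m³/d = 0.06481 m³/s.
Mass flux = Q·C = 0.06481 m³/s × 4.28 g/m³ = 0.2774 g/s.
= 0.2774 g/s × 31.56 = 8.754 t/yr.

8.75 t/yr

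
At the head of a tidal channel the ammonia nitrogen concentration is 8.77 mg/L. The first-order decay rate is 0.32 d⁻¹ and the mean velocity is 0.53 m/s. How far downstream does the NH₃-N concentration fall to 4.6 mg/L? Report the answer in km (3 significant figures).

From C = C₀·e^(−kt), t = ln(C₀/C)/k = ln(8.77/4.6)/0.32 = 0.6453/0.32 = 2.017 d.
Distance = v·t = 0.53 m/s × 1.742e+05 s = 9.234e+04 m = 92.34 km.

92.3 km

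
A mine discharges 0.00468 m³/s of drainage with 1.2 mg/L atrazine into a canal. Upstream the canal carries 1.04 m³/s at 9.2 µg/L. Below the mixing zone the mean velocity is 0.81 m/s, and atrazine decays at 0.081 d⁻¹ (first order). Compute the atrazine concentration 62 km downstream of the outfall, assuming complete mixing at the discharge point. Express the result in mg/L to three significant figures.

9.2 µg/L = 0.0092 mg/L.
After complete mixing, C₀ = (0.00468·1.2 + 1.04·0.0092) / 1.045 = 0.01453 mg/L.
Travel time t = 6.2e+04 m / 0.81 m/s = 7.654e+04 s = 0.8859 d.
C = 0.01453·exp(−0.081·0.8859) = 0.01453·0.9308 = 0.01353 mg/L.

0.0135 mg/L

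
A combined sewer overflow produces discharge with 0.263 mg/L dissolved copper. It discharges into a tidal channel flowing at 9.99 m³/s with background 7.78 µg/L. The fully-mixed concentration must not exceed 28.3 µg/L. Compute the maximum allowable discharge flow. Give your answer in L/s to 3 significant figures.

7.78 µg/L = 0.00778 mg/L.
28.3 µg/L = 0.0283 mg/L.
Mass balance at complete mixing: C_std·(Q_w + Q_r) = Q_w·C_e + Q_r·C_b.
Rearranging, Q_w = Q_r·(C_std − C_b)/(C_e − C_std) = 9.99·(0.0283 − 0.00778) / (0.263 − 0.0283) = 0.8734 m³/s.
= 873.4 L/s.

873 L/s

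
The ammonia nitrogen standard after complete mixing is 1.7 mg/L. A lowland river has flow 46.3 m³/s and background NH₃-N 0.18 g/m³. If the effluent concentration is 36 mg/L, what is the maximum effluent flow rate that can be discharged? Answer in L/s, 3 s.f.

2050 L/s

Mass balance at complete mixing: C_std·(Q_w + Q_r) = Q_w·C_e + Q_r·C_b.
Rearranging, Q_w = Q_r·(C_std − C_b)/(C_e − C_std) = 46.3·(1.7 − 0.18) / (36 − 1.7) = 2.052 m³/s.
= 2052 L/s.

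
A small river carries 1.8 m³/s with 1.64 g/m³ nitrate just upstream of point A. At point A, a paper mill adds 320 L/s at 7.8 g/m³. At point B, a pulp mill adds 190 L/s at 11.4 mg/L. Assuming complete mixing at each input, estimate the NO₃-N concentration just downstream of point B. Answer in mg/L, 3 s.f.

3.30 mg/L

320 L/s = 0.32 m³/s.
After input A: C = (1.8·1.64 + 0.32·7.8) / 2.12 = 2.57 mg/L.
190 L/s = 0.19 m³/s.
After input B: C = (2.12·2.57 + 0.19·11.4) / 2.31 = 3.296 mg/L.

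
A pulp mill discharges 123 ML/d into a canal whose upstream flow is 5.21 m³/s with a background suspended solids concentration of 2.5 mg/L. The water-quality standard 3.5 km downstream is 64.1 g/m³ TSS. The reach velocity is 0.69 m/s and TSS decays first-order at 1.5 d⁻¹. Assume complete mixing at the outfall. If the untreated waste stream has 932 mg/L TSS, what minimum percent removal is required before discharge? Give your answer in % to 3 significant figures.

66.0 %

123 ML/d = 1.424 m³/s.
Travel time to the compliance point: t = 3500/0.69 = 5072 s = 0.05871 d; decay factor exp(−1.5·0.05871) = 0.9157.
So the concentration just after mixing may be at most 64.1/0.9157 = 70 mg/L.
Mass balance: 70·6.634 = 1.424·Cₑ + 5.21·2.5.
Cₑ = (464.4 − 13.03) / 1.424 = 317 mg/L.
Required removal = 1 − 317/932 = 65.98 %.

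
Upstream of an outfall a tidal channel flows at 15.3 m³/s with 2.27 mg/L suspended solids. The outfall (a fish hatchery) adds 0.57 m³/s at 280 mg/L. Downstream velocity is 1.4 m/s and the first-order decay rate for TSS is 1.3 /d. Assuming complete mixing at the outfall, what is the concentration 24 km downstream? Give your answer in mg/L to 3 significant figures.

After complete mixing, C₀ = (0.57·280 + 15.3·2.27) / 15.87 = 12.25 mg/L.
Travel time t = 2.4e+04 m / 1.4 m/s = 1.714e+04 s = 0.1984 d.
C = 12.25·exp(−1.3·0.1984) = 12.25·0.7726 = 9.461 mg/L.

9.46 mg/L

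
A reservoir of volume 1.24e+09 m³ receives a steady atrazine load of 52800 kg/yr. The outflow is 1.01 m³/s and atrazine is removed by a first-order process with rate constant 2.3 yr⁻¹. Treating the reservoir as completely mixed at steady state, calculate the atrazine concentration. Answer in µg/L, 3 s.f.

18.3 µg/L

Outflow Q = 1.01 m³/s × 3.156e+07 s/yr = 3.187e+07 m³/yr.
Steady-state CSTR mass balance: W = Q·C + k·V·C, so C = W/(Q + kV).
Q + kV = 3.187e+07 + 2.3·1.24e+09 = 2.884e+09 m³/yr.
C = 52800/2.884e+09 = 1.831e-05 kg/m³ = 0.01831 mg/L = 18.31 µg/L.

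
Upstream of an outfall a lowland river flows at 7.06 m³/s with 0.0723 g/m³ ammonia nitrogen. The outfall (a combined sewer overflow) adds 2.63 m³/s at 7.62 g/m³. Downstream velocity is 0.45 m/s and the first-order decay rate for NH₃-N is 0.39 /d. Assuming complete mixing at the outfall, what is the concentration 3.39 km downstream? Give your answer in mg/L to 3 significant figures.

After complete mixing, C₀ = (2.63·7.62 + 7.06·0.0723) / 9.69 = 2.121 mg/L.
Travel time t = 3390 m / 0.45 m/s = 7533 s = 0.08719 d.
C = 2.121·exp(−0.39·0.08719) = 2.121·0.9666 = 2.05 mg/L.

2.05 mg/L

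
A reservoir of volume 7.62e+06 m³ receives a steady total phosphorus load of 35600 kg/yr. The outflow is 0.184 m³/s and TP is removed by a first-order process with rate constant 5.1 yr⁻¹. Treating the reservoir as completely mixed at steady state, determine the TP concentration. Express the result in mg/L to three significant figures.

0.797 mg/L

Outflow Q = 0.184 m³/s × 3.156e+07 s/yr = 5.807e+06 m³/yr.
Steady-state CSTR mass balance: W = Q·C + k·V·C, so C = W/(Q + kV).
Q + kV = 5.807e+06 + 5.1·7.62e+06 = 4.467e+07 m³/yr.
C = 35600/4.467e+07 = 0.000797 kg/m³ = 0.797 mg/L.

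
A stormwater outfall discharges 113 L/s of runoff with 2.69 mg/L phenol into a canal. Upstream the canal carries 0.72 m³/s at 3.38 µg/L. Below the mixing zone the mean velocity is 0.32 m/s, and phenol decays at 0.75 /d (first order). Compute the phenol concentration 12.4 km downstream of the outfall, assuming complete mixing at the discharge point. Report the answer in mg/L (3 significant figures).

113 L/s = 0.113 m³/s.
3.38 µg/L = 0.00338 mg/L.
After complete mixing, C₀ = (0.113·2.69 + 0.72·0.00338) / 0.833 = 0.3678 mg/L.
Travel time t = 1.24e+04 m / 0.32 m/s = 3.875e+04 s = 0.4485 d.
C = 0.3678·exp(−0.75·0.4485) = 0.3678·0.7144 = 0.2628 mg/L.

0.263 mg/L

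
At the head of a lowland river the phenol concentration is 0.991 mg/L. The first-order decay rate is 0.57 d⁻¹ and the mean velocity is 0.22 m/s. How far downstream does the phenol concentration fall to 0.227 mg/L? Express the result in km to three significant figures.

From C = C₀·e^(−kt), t = ln(C₀/C)/k = ln(0.991/0.227)/0.57 = 1.474/0.57 = 2.586 d.
Distance = v·t = 0.22 m/s × 2.234e+05 s = 4.915e+04 m = 49.15 km.

49.1 km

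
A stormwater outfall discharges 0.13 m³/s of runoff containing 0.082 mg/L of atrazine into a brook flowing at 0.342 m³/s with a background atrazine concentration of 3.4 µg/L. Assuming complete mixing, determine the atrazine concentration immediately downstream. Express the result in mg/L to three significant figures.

0.0250 mg/L

3.4 µg/L = 0.0034 mg/L.
By mass balance at complete mixing, C = (0.13·0.082 + 0.342·0.0034) / (0.13 + 0.342) = 0.01182/0.472 = 0.02505 mg/L.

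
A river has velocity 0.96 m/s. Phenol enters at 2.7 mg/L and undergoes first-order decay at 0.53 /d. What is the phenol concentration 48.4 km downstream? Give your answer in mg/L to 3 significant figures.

Travel time t = 48.4 km / 0.96 m/s = 4.84e+04/0.96 = 5.042e+04 s = 0.5835 d.
First-order decay: C = 2.7·exp(−0.53·0.5835) = 2.7·0.734 = 1.982 mg/L.

1.98 mg/L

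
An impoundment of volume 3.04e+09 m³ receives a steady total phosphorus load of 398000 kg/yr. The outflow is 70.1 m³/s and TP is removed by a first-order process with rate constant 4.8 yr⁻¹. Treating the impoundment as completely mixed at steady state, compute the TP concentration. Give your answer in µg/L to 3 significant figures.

23.7 µg/L

Outflow Q = 70.1 m³/s × 3.156e+07 s/yr = 2.212e+09 m³/yr.
Steady-state CSTR mass balance: W = Q·C + k·V·C, so C = W/(Q + kV).
Q + kV = 2.212e+09 + 4.8·3.04e+09 = 1.68e+10 m³/yr.
C = 398000/1.68e+10 = 2.368e-05 kg/m³ = 0.02368 mg/L = 23.68 µg/L.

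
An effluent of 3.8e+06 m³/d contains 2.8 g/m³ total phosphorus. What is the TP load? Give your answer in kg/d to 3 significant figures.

3.8e+06 m³/d = 43.98 m³/s.
Mass flux = Q·C = 43.98 m³/s × 2.8 g/m³ = 123.1 g/s.
= 123.1 g/s × 86.4 = 1.064e+04 kg/d.

10600 kg/d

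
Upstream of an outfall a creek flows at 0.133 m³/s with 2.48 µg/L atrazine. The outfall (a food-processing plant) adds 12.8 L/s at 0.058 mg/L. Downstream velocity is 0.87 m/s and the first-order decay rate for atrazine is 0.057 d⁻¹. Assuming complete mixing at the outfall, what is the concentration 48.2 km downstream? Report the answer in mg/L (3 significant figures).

0.00709 mg/L

12.8 L/s = 0.0128 m³/s.
2.48 µg/L = 0.00248 mg/L.
After complete mixing, C₀ = (0.0128·0.058 + 0.133·0.00248) / 0.1458 = 0.007354 mg/L.
Travel time t = 4.82e+04 m / 0.87 m/s = 5.54e+04 s = 0.6412 d.
C = 0.007354·exp(−0.057·0.6412) = 0.007354·0.9641 = 0.00709 mg/L.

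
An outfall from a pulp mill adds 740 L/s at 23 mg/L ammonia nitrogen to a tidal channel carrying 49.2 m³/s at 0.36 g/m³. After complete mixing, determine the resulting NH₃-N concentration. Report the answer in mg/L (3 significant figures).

740 L/s = 0.74 m³/s.
By mass balance at complete mixing, C = (0.74·23 + 49.2·0.36) / (0.74 + 49.2) = 34.73/49.94 = 0.6955 mg/L.

0.695 mg/L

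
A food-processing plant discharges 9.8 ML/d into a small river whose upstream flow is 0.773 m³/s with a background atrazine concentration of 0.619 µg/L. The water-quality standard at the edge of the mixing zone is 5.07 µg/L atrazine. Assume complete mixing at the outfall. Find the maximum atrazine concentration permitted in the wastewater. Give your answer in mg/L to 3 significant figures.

9.8 ML/d = 0.1134 m³/s.
0.619 µg/L = 0.000619 mg/L.
5.07 µg/L = 0.00507 mg/L.
Mass balance: 0.00507·0.8864 = 0.1134·Cₑ + 0.773·0.000619.
Cₑ = (0.004494 − 0.0004785) / 0.1134 = 0.0354 mg/L.

0.0354 mg/L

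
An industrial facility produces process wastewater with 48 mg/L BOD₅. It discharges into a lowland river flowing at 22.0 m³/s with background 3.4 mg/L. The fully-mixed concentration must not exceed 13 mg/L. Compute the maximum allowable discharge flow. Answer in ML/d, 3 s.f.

521 ML/d

Mass balance at complete mixing: C_std·(Q_w + Q_r) = Q_w·C_e + Q_r·C_b.
Rearranging, Q_w = Q_r·(C_std − C_b)/(C_e − C_std) = 22.0·(13 − 3.4) / (48 − 13) = 6.034 m³/s.
= 521.4 ML/d.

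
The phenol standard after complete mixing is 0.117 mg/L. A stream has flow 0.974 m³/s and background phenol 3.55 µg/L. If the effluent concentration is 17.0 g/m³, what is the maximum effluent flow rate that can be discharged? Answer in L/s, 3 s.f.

6.55 L/s

3.55 µg/L = 0.00355 mg/L.
Mass balance at complete mixing: C_std·(Q_w + Q_r) = Q_w·C_e + Q_r·C_b.
Rearranging, Q_w = Q_r·(C_std − C_b)/(C_e − C_std) = 0.974·(0.117 − 0.00355) / (17 − 0.117) = 0.006545 m³/s.
= 6.545 L/s.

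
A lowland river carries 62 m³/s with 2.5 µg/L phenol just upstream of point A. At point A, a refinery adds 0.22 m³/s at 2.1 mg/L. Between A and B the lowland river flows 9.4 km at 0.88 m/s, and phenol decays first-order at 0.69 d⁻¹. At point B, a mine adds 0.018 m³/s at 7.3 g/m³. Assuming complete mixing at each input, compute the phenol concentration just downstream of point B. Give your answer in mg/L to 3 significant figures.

2.5 µg/L = 0.0025 mg/L.
After input A: C = (62·0.0025 + 0.22·2.1) / 62.22 = 0.009916 mg/L.
Over the 9.4 km reach to input B (t = 1.068e+04 s = 0.1236 d), decay gives C = 0.009916·exp(−0.69·0.1236) = 0.009106 mg/L.
After input B: C = (62.22·0.009106 + 0.018·7.3) / 62.24 = 0.01121 mg/L.

0.0112 mg/L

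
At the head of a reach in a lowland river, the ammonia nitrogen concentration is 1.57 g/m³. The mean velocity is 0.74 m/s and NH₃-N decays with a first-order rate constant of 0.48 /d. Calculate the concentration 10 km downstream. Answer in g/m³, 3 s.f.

1.46 g/m³

Travel time t = 10 km / 0.74 m/s = 1e+04/0.74 = 1.351e+04 s = 0.1564 d.
First-order decay: C = 1.57·exp(−0.48·0.1564) = 1.57·0.9277 = 1.456 g/m³.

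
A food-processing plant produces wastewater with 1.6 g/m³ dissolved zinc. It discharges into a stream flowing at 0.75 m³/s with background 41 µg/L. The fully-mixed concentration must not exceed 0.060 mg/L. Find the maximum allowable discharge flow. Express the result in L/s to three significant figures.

9.25 L/s

41 µg/L = 0.041 mg/L.
Mass balance at complete mixing: C_std·(Q_w + Q_r) = Q_w·C_e + Q_r·C_b.
Rearranging, Q_w = Q_r·(C_std − C_b)/(C_e − C_std) = 0.75·(0.06 − 0.041) / (1.6 − 0.06) = 0.009253 m³/s.
= 9.253 L/s.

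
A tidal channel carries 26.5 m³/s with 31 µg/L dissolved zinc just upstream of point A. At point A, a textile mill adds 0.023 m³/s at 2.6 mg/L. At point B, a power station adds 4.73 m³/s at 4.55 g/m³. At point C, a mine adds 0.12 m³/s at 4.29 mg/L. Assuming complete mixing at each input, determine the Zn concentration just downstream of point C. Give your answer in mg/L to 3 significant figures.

0.730 mg/L

31 µg/L = 0.031 mg/L.
After input A: C = (26.5·0.031 + 0.023·2.6) / 26.52 = 0.03323 mg/L.
After input B: C = (26.52·0.03323 + 4.73·4.55) / 31.25 = 0.7168 mg/L.
After input C: C = (31.25·0.7168 + 0.12·4.29) / 31.37 = 0.7305 mg/L.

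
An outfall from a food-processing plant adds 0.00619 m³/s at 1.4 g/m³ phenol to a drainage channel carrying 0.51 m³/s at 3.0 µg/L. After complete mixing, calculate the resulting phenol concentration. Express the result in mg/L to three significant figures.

0.0198 mg/L

3.0 µg/L = 0.003 mg/L.
By mass balance at complete mixing, C = (0.00619·1.4 + 0.51·0.003) / (0.00619 + 0.51) = 0.0102/0.5162 = 0.01975 mg/L.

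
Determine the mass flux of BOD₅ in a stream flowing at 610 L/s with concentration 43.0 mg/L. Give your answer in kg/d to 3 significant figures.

2270 kg/d

610 L/s = 0.61 m³/s.
Mass flux = Q·C = 0.61 m³/s × 43 g/m³ = 26.23 g/s.
= 26.23 g/s × 86.4 = 2266 kg/d.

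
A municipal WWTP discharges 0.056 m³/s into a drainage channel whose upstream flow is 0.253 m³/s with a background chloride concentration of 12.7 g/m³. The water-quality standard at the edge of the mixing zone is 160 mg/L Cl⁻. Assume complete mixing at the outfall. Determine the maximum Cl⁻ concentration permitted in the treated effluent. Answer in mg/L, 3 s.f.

Mass balance: 160·0.309 = 0.056·Cₑ + 0.253·12.7.
Cₑ = (49.44 − 3.213) / 0.056 = 825.5 mg/L.

825 mg/L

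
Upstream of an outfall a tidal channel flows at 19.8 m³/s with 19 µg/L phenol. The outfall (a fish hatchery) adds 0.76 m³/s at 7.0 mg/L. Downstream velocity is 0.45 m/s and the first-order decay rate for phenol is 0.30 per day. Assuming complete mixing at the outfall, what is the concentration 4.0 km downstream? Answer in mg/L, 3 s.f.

0.269 mg/L

19 µg/L = 0.019 mg/L.
After complete mixing, C₀ = (0.76·7 + 19.8·0.019) / 20.56 = 0.2771 mg/L.
Travel time t = 4000 m / 0.45 m/s = 8889 s = 0.1029 d.
C = 0.2771·exp(−0.30·0.1029) = 0.2771·0.9696 = 0.2686 mg/L.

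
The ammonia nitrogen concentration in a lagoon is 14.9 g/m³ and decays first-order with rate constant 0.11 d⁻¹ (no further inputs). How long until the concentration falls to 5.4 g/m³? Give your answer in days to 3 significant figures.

t = ln(C₀/C)/k = ln(14.9/5.4)/0.11 = 1.015/0.11 = 9.227 d.

9.23 d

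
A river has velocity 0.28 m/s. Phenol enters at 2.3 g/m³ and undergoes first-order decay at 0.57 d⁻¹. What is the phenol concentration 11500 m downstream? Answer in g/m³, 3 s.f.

1.75 g/m³

Travel time t = 11500 m / 0.28 m/s = 1.15e+04/0.28 = 4.107e+04 s = 0.4754 d.
First-order decay: C = 2.3·exp(−0.57·0.4754) = 2.3·0.7626 = 1.754 g/m³.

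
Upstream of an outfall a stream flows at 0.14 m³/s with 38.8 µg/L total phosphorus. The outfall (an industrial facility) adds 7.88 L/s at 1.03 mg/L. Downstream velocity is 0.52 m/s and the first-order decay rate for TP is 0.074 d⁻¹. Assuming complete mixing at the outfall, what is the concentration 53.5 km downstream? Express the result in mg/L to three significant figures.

7.88 L/s = 0.00788 m³/s.
38.8 µg/L = 0.0388 mg/L.
After complete mixing, C₀ = (0.00788·1.03 + 0.14·0.0388) / 0.1479 = 0.09162 mg/L.
Travel time t = 5.35e+04 m / 0.52 m/s = 1.029e+05 s = 1.191 d.
C = 0.09162·exp(−0.074·1.191) = 0.09162·0.9157 = 0.08389 mg/L.

0.0839 mg/L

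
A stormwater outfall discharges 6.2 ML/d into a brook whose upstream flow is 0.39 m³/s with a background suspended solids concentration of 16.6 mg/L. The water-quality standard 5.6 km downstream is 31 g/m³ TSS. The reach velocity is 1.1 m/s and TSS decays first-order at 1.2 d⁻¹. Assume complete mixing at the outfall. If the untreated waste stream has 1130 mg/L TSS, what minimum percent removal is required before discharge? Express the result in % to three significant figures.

6.2 ML/d = 0.07176 m³/s.
Travel time to the compliance point: t = 5600/1.1 = 5091 s = 0.05892 d; decay factor exp(−1.2·0.05892) = 0.9317.
So the concentration just after mixing may be at most 31/0.9317 = 33.27 mg/L.
Mass balance: 33.27·0.4618 = 0.07176·Cₑ + 0.39·16.6.
Cₑ = (15.36 − 6.474) / 0.07176 = 123.9 mg/L.
Required removal = 1 − 123.9/1130 = 89.04 %.

89.0 %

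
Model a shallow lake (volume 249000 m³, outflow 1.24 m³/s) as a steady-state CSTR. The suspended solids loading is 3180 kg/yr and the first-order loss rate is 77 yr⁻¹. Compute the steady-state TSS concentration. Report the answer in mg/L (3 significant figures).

0.0545 mg/L

Outflow Q = 1.24 m³/s × 3.156e+07 s/yr = 3.913e+07 m³/yr.
Steady-state CSTR mass balance: W = Q·C + k·V·C, so C = W/(Q + kV).
Q + kV = 3.913e+07 + 77·249000 = 5.83e+07 m³/yr.
C = 3180/5.83e+07 = 5.454e-05 kg/m³ = 0.05454 mg/L.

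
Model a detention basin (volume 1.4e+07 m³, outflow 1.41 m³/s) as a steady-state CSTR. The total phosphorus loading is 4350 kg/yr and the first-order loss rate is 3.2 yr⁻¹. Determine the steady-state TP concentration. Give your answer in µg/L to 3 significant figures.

Outflow Q = 1.41 m³/s × 3.156e+07 s/yr = 4.45e+07 m³/yr.
Steady-state CSTR mass balance: W = Q·C + k·V·C, so C = W/(Q + kV).
Q + kV = 4.45e+07 + 3.2·1.4e+07 = 8.93e+07 m³/yr.
C = 4350/8.93e+07 = 4.871e-05 kg/m³ = 0.04871 mg/L = 48.71 µg/L.

48.7 µg/L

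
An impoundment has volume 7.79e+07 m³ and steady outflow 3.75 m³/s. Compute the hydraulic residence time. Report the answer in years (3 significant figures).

Q = 3.75 m³/s × 3.156e+07 s/yr = 1.183e+08 m³/yr.
Hydraulic residence time τ = V/Q = 7.79e+07/1.183e+08 = 0.6583 yr.

0.658 yr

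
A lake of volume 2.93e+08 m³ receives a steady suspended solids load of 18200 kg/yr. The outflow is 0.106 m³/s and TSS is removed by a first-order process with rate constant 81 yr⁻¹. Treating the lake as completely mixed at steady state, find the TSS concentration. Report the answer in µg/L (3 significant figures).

0.767 µg/L

Outflow Q = 0.106 m³/s × 3.156e+07 s/yr = 3.345e+06 m³/yr.
Steady-state CSTR mass balance: W = Q·C + k·V·C, so C = W/(Q + kV).
Q + kV = 3.345e+06 + 81·2.93e+08 = 2.374e+10 m³/yr.
C = 18200/2.374e+10 = 7.668e-07 kg/m³ = 0.0007668 mg/L = 0.7668 µg/L.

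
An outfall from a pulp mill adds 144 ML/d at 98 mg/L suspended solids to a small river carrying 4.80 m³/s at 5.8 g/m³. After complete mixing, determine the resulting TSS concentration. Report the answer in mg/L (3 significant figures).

144 ML/d = 1.667 m³/s.
Conservation of mass across the mixing zone: C = (1.667·98 + 4.8·5.8) / (1.667 + 4.8) = 191.2/6.467 = 29.56 mg/L.

29.6 mg/L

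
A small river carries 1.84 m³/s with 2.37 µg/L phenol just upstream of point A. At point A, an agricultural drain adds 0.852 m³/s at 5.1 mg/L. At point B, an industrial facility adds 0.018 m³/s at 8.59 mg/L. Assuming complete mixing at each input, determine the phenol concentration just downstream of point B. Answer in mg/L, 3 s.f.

1.66 mg/L

2.37 µg/L = 0.00237 mg/L.
After input A: C = (1.84·0.00237 + 0.852·5.1) / 2.692 = 1.616 mg/L.
After input B: C = (2.692·1.616 + 0.018·8.59) / 2.71 = 1.662 mg/L.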